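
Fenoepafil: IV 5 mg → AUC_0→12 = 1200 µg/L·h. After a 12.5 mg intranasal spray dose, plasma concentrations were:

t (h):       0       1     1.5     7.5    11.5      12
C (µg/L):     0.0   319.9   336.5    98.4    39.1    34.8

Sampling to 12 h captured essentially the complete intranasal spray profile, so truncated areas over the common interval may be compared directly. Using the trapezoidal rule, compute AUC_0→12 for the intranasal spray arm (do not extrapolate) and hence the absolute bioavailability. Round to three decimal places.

F = 0.641

Trapezoidal AUC_0→12 (intranasal spray):
  [0→1]: (0.0+319.9)/2 × 1 = 159.95
  [1→1.5]: (319.9+336.5)/2 × 0.5 = 164.1
  [1.5→7.5]: (336.5+98.4)/2 × 6 = 1304.7
  [7.5→11.5]: (98.4+39.1)/2 × 4 = 275.0
  [11.5→12]: (39.1+34.8)/2 × 0.5 = 18.475
  Sum = 1922.225 µg/L·h
F = (AUC_ev/D_ev)/(AUC_iv/D_iv) = (1922.225/12.5)/(1200/5) = 153.778/240 = 0.6407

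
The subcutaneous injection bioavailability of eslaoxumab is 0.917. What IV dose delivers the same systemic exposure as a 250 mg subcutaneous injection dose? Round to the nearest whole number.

Systemic exposure from an extravascular dose = F × D_ev, so the equivalent IV dose is F × D_ev.
D_iv = F × D_ev = 0.917 × 250 = 229.25 mg

D_iv = 229 mg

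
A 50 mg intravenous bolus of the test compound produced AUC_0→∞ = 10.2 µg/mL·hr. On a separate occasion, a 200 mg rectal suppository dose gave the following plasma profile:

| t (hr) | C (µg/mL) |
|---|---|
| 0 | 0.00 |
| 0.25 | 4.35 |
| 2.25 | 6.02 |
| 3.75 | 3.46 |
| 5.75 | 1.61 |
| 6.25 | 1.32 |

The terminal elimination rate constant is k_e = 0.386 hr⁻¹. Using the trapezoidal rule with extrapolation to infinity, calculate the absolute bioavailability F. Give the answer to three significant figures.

Trapezoidal AUC_0→6.25 (rectal suppository):
  [0→0.25]: (0.00+4.35)/2 × 0.25 = 0.54375
  [0.25→2.25]: (4.35+6.02)/2 × 2 = 10.37
  [2.25→3.75]: (6.02+3.46)/2 × 1.5 = 7.11
  [3.75→5.75]: (3.46+1.61)/2 × 2 = 5.07
  [5.75→6.25]: (1.61+1.32)/2 × 0.5 = 0.7325
  Sum = 23.82625 µg/mL·hr
Tail: C_last/k_e = 1.32/0.386 = 3.420
AUC_0→∞ (rectal suppository) = 23.82625 + 3.420 = 27.24625 µg/mL·hr
F = (AUC_ev/D_ev)/(AUC_iv/D_iv) = (27.24625/200)/(10.2/50) = 0.13623125/0.204 = 0.6678

F = 0.668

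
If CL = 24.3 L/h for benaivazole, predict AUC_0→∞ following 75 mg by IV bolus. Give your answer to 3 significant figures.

AUC_0→∞ = Dose_iv / CL
        = 75 / 24.3 = 3.08642 mg/L·h

AUC = 3.09 mg/L·h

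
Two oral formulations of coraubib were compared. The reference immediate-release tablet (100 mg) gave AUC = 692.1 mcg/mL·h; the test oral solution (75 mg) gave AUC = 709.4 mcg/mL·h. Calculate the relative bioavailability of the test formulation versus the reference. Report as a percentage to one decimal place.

F_rel = (AUC_test/D_test) / (AUC_ref/D_ref)
      = (709.4/75) / (692.1/100)
      = 9.45867 / 6.921 = 1.3667 = 136.67%

F_rel = 136.7%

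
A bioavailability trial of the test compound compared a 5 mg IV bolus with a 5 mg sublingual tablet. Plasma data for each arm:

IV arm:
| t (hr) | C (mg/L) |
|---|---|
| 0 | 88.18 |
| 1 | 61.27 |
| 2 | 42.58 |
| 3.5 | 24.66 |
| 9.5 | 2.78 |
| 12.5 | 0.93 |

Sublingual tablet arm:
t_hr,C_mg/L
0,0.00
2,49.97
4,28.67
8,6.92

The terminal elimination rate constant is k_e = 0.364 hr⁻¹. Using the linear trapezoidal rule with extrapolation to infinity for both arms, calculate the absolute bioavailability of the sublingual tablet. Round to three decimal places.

Trapezoidal AUC_0→12.5 (IV):
  [0→1]: (88.18+61.27)/2 × 1 = 74.725
  [1→2]: (61.27+42.58)/2 × 1 = 51.925
  [2→3.5]: (42.58+24.66)/2 × 1.5 = 50.43
  [3.5→9.5]: (24.66+2.78)/2 × 6 = 82.32
  [9.5→12.5]: (2.78+0.93)/2 × 3 = 5.565
  Sum = 264.965 mg/L·hr
IV tail: 0.93/0.364 = 2.555; AUC_iv,0→∞ = 264.965 + 2.555 = 267.52 mg/L·hr
Trapezoidal AUC_0→8 (sublingual tablet):
  [0→2]: (0.00+49.97)/2 × 2 = 49.97
  [2→4]: (49.97+28.67)/2 × 2 = 78.64
  [4→8]: (28.67+6.92)/2 × 4 = 71.18
  Sum = 199.79 mg/L·hr
sublingual tablet tail: 6.92/0.364 = 19.011; AUC_ev,0→∞ = 199.79 + 19.011 = 218.801 mg/L·hr
F = (AUC_ev/D_ev)/(AUC_iv/D_iv) = (218.801/5)/(267.52/5) = 43.7602/53.504 = 0.8179

F = 0.818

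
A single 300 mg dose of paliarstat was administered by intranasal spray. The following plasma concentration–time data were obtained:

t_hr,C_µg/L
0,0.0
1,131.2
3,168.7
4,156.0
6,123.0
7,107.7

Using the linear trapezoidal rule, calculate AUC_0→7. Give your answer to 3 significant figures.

AUC = 922 µg/L·hr

Trapezoidal AUC_0→7:
  [0→1]: (0.0+131.2)/2 × 1 = 65.6
  [1→3]: (131.2+168.7)/2 × 2 = 299.9
  [3→4]: (168.7+156.0)/2 × 1 = 162.35
  [4→6]: (156.0+123.0)/2 × 2 = 279.0
  [6→7]: (123.0+107.7)/2 × 1 = 115.35
  Sum = 922.2 µg/L·hr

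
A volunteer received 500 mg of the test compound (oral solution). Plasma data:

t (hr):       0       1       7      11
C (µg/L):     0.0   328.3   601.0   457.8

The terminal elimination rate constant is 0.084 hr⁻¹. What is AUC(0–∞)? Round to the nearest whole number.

Trapezoidal AUC_0→11:
  [0→1]: (0.0+328.3)/2 × 1 = 164.15
  [1→7]: (328.3+601.0)/2 × 6 = 2787.9
  [7→11]: (601.0+457.8)/2 × 4 = 2117.6
  Sum = 5069.65 µg/L·hr
Extrapolated tail: C_last / k_e = 457.8 / 0.084 = 5450.000
AUC_0→∞ = 5069.65 + 5450.000 = 10519.65 µg/L·hr

AUC = 10520 µg/L·hr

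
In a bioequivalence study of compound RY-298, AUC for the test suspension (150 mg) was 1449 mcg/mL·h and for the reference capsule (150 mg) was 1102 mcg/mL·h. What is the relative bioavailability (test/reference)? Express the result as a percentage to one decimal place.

F_rel = (AUC_test/D_test) / (AUC_ref/D_ref)
      = (1449/150) / (1102/150)
      = 9.66 / 7.34667 = 1.3149 = 131.49%

F_rel = 131.5%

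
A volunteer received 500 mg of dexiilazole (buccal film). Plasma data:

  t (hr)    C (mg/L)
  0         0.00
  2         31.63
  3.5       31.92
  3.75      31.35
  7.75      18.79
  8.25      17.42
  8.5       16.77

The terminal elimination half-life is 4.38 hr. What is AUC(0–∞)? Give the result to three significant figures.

Trapezoidal AUC_0→8.5:
  [0→2]: (0.00+31.63)/2 × 2 = 31.63
  [2→3.5]: (31.63+31.92)/2 × 1.5 = 47.6625
  [3.5→3.75]: (31.92+31.35)/2 × 0.25 = 7.90875
  [3.75→7.75]: (31.35+18.79)/2 × 4 = 100.28
  [7.75→8.25]: (18.79+17.42)/2 × 0.5 = 9.0525
  [8.25→8.5]: (17.42+16.77)/2 × 0.25 = 4.27375
  Sum = 200.8075 mg/L·hr
k_e = ln2 / t½ = 0.693147 / 4.38 = 0.1583 hr^-1
Extrapolated tail: C_last / k_e = 16.77 / 0.1583 = 105.938
AUC_0→∞ = 200.8075 + 105.938 = 306.7455 mg/L·hr

AUC = 307 mg/L·hr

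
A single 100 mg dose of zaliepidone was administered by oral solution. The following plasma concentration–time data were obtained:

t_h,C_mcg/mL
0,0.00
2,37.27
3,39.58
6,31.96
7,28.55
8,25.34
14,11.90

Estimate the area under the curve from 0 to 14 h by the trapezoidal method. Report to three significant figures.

Trapezoidal AUC_0→14:
  [0→2]: (0.00+37.27)/2 × 2 = 37.27
  [2→3]: (37.27+39.58)/2 × 1 = 38.425
  [3→6]: (39.58+31.96)/2 × 3 = 107.31
  [6→7]: (31.96+28.55)/2 × 1 = 30.255
  [7→8]: (28.55+25.34)/2 × 1 = 26.945
  [8→14]: (25.34+11.90)/2 × 6 = 111.72
  Sum = 351.925 mcg/mL·h

AUC = 352 mcg/mL·h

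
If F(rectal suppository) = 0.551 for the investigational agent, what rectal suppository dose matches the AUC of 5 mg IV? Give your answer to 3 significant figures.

D_rectal = 9.07 mg

For equal systemic exposure: F × D_ev = D_iv
D_ev = D_iv / F = 5 / 0.551 = 9.07441 mg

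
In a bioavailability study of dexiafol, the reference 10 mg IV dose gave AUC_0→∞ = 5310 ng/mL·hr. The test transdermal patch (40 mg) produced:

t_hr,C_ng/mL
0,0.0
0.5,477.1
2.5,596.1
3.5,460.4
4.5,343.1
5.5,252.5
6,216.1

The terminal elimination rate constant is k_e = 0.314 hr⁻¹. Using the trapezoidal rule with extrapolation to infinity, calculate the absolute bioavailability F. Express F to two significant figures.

F = 0.15

Trapezoidal AUC_0→6 (transdermal patch):
  [0→0.5]: (0.0+477.1)/2 × 0.5 = 119.275
  [0.5→2.5]: (477.1+596.1)/2 × 2 = 1073.2
  [2.5→3.5]: (596.1+460.4)/2 × 1 = 528.25
  [3.5→4.5]: (460.4+343.1)/2 × 1 = 401.75
  [4.5→5.5]: (343.1+252.5)/2 × 1 = 297.8
  [5.5→6]: (252.5+216.1)/2 × 0.5 = 117.15
  Sum = 2537.425 ng/mL·hr
Tail: C_last/k_e = 216.1/0.314 = 688.217
AUC_0→∞ (transdermal patch) = 2537.425 + 688.217 = 3225.642 ng/mL·hr
F = (AUC_ev/D_ev)/(AUC_iv/D_iv) = (3225.642/40)/(5310/10) = 80.64105/531 = 0.1519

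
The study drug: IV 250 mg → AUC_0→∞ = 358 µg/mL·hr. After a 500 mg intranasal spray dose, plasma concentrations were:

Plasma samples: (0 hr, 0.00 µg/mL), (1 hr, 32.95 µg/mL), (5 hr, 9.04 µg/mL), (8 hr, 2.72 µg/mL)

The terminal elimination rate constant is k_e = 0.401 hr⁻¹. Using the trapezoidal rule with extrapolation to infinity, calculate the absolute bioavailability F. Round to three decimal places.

F = 0.174

Trapezoidal AUC_0→8 (intranasal spray):
  [0→1]: (0.00+32.95)/2 × 1 = 16.475
  [1→5]: (32.95+9.04)/2 × 4 = 83.98
  [5→8]: (9.04+2.72)/2 × 3 = 17.64
  Sum = 118.095 µg/mL·hr
Tail: C_last/k_e = 2.72/0.401 = 6.783
AUC_0→∞ (intranasal spray) = 118.095 + 6.783 = 124.878 µg/mL·hr
F = (AUC_ev/D_ev)/(AUC_iv/D_iv) = (124.878/500)/(358/250) = 0.249756/1.432 = 0.1744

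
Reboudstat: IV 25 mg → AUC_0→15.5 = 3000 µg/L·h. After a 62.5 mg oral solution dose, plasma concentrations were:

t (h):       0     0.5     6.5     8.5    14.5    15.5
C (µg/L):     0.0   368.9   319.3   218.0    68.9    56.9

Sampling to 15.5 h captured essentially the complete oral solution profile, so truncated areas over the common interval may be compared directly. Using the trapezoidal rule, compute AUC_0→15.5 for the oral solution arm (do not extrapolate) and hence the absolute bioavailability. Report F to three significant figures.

Trapezoidal AUC_0→15.5 (oral solution):
  [0→0.5]: (0.0+368.9)/2 × 0.5 = 92.225
  [0.5→6.5]: (368.9+319.3)/2 × 6 = 2064.6
  [6.5→8.5]: (319.3+218.0)/2 × 2 = 537.3
  [8.5→14.5]: (218.0+68.9)/2 × 6 = 860.7
  [14.5→15.5]: (68.9+56.9)/2 × 1 = 62.9
  Sum = 3617.725 µg/L·h
F = (AUC_ev/D_ev)/(AUC_iv/D_iv) = (3617.725/62.5)/(3000/25) = 57.8836/120 = 0.4824

F = 0.482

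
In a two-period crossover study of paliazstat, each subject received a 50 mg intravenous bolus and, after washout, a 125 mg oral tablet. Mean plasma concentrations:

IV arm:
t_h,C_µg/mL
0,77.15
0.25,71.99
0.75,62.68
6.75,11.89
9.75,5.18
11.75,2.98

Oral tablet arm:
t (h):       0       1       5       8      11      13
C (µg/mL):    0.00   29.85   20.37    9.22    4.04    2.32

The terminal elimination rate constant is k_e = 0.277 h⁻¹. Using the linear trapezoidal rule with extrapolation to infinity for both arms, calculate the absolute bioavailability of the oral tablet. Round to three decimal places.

Trapezoidal AUC_0→11.75 (IV):
  [0→0.25]: (77.15+71.99)/2 × 0.25 = 18.6425
  [0.25→0.75]: (71.99+62.68)/2 × 0.5 = 33.6675
  [0.75→6.75]: (62.68+11.89)/2 × 6 = 223.71
  [6.75→9.75]: (11.89+5.18)/2 × 3 = 25.605
  [9.75→11.75]: (5.18+2.98)/2 × 2 = 8.16
  Sum = 309.785 µg/mL·h
IV tail: 2.98/0.277 = 10.758; AUC_iv,0→∞ = 309.785 + 10.758 = 320.543 µg/mL·h
Trapezoidal AUC_0→13 (oral tablet):
  [0→1]: (0.00+29.85)/2 × 1 = 14.925
  [1→5]: (29.85+20.37)/2 × 4 = 100.44
  [5→8]: (20.37+9.22)/2 × 3 = 44.385
  [8→11]: (9.22+4.04)/2 × 3 = 19.89
  [11→13]: (4.04+2.32)/2 × 2 = 6.36
  Sum = 186.0 µg/mL·h
oral tablet tail: 2.32/0.277 = 8.375; AUC_ev,0→∞ = 186.0 + 8.375 = 194.375 µg/mL·h
F = (AUC_ev/D_ev)/(AUC_iv/D_iv) = (194.375/125)/(320.543/50) = 1.555/6.41086 = 0.2426

F = 0.243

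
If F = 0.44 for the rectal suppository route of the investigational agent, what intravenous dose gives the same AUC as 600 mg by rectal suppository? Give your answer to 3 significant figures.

Systemic exposure from an extravascular dose = F × D_ev, so the equivalent IV dose is F × D_ev.
D_iv = F × D_ev = 0.44 × 600 = 264 mg

D_iv = 264 mg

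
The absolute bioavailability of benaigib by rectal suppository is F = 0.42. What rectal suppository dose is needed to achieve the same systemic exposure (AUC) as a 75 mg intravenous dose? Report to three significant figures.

For equal systemic exposure: F × D_ev = D_iv
D_ev = D_iv / F = 75 / 0.42 = 178.571 mg

D_rectal = 179 mg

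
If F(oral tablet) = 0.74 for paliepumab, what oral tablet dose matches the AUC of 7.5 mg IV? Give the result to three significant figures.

For equal systemic exposure: F × D_ev = D_iv
D_ev = D_iv / F = 7.5 / 0.74 = 10.1351 mg

D_oral = 10.1 mg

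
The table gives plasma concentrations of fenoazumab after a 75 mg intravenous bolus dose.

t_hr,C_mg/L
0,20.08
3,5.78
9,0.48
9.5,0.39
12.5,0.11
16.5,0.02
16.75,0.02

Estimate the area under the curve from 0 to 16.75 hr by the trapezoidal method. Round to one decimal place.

AUC = 58.8 mg/L·hr

Trapezoidal AUC_0→16.75:
  [0→3]: (20.08+5.78)/2 × 3 = 38.79
  [3→9]: (5.78+0.48)/2 × 6 = 18.78
  [9→9.5]: (0.48+0.39)/2 × 0.5 = 0.2175
  [9.5→12.5]: (0.39+0.11)/2 × 3 = 0.75
  [12.5→16.5]: (0.11+0.02)/2 × 4 = 0.26
  [16.5→16.75]: (0.02+0.02)/2 × 0.25 = 0.005
  Sum = 58.8025 mg/L·hr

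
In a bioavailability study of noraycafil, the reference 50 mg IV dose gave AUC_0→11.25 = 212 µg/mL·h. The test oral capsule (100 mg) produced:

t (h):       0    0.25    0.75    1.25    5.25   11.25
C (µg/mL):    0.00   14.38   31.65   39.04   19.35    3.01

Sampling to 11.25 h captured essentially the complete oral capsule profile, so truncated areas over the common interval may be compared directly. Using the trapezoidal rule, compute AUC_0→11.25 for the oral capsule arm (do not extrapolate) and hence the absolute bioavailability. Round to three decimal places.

F = 0.507

Trapezoidal AUC_0→11.25 (oral capsule):
  [0→0.25]: (0.00+14.38)/2 × 0.25 = 1.7975
  [0.25→0.75]: (14.38+31.65)/2 × 0.5 = 11.5075
  [0.75→1.25]: (31.65+39.04)/2 × 0.5 = 17.6725
  [1.25→5.25]: (39.04+19.35)/2 × 4 = 116.78
  [5.25→11.25]: (19.35+3.01)/2 × 6 = 67.08
  Sum = 214.8375 µg/mL·h
F = (AUC_ev/D_ev)/(AUC_iv/D_iv) = (214.8375/100)/(212/50) = 2.148375/4.24 = 0.5067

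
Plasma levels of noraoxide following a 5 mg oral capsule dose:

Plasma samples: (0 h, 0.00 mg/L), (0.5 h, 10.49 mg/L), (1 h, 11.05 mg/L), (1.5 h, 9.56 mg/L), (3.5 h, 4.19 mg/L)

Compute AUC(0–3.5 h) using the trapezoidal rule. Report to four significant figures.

Trapezoidal AUC_0→3.5:
  [0→0.5]: (0.00+10.49)/2 × 0.5 = 2.6225
  [0.5→1]: (10.49+11.05)/2 × 0.5 = 5.385
  [1→1.5]: (11.05+9.56)/2 × 0.5 = 5.1525
  [1.5→3.5]: (9.56+4.19)/2 × 2 = 13.75
  Sum = 26.91 mg/L·h

AUC = 26.91 mg/L·h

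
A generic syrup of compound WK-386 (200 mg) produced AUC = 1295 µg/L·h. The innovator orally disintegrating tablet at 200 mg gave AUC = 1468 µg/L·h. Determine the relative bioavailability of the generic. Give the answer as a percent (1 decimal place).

F_rel = (AUC_test/D_test) / (AUC_ref/D_ref)
      = (1295/200) / (1468/200)
      = 6.475 / 7.34 = 0.8822 = 88.22%

F_rel = 88.2%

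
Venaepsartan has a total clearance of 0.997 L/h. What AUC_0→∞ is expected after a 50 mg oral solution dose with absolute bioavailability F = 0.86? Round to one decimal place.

AUC = 43.1 mg/L·h

AUC_0→∞ = F × Dose / CL
        = 0.86 × 50 / 0.997 = 43.1294 mg/L·h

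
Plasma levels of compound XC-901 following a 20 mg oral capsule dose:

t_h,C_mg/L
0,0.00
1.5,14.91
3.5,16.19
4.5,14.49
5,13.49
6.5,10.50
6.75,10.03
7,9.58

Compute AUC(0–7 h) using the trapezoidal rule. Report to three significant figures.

AUC = 87.6 mg/L·h

Trapezoidal AUC_0→7:
  [0→1.5]: (0.00+14.91)/2 × 1.5 = 11.1825
  [1.5→3.5]: (14.91+16.19)/2 × 2 = 31.1
  [3.5→4.5]: (16.19+14.49)/2 × 1 = 15.34
  [4.5→5]: (14.49+13.49)/2 × 0.5 = 6.995
  [5→6.5]: (13.49+10.50)/2 × 1.5 = 17.9925
  [6.5→6.75]: (10.50+10.03)/2 × 0.25 = 2.56625
  [6.75→7]: (10.03+9.58)/2 × 0.25 = 2.45125
  Sum = 87.6275 mg/L·h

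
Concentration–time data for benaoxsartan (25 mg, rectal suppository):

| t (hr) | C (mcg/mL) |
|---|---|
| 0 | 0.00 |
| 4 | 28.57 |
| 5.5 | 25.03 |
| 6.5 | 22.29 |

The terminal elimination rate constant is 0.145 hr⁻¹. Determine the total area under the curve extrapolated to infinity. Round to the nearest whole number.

Trapezoidal AUC_0→6.5:
  [0→4]: (0.00+28.57)/2 × 4 = 57.14
  [4→5.5]: (28.57+25.03)/2 × 1.5 = 40.2
  [5.5→6.5]: (25.03+22.29)/2 × 1 = 23.66
  Sum = 121.0 mcg/mL·hr
Extrapolated tail: C_last / k_e = 22.29 / 0.145 = 153.724
AUC_0→∞ = 121.0 + 153.724 = 274.724 mcg/mL·hr

AUC = 275 mcg/mL·hr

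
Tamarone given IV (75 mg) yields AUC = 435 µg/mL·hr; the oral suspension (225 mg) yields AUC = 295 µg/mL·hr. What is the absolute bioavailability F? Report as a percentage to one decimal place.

F = 22.6%

F = (AUC_ev / D_ev) / (AUC_iv / D_iv)
  = (295/225) / (435/75)
  = 1.31111 / 5.8 = 0.2261
  = 22.61%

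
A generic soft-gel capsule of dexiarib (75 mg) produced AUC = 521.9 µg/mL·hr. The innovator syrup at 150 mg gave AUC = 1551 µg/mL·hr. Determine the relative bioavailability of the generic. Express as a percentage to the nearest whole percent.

F_rel = 67%

F_rel = (AUC_test/D_test) / (AUC_ref/D_ref)
      = (521.9/75) / (1551/150)
      = 6.95867 / 10.34 = 0.6730 = 67.30%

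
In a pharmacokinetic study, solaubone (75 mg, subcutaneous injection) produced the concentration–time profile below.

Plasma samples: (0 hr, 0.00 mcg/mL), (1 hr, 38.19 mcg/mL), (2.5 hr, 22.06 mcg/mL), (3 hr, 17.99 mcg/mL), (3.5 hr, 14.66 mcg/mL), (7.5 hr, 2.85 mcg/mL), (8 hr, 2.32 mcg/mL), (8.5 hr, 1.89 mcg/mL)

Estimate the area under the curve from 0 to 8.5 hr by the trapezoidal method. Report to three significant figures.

AUC = 120 mcg/mL·hr

Trapezoidal AUC_0→8.5:
  [0→1]: (0.00+38.19)/2 × 1 = 19.095
  [1→2.5]: (38.19+22.06)/2 × 1.5 = 45.1875
  [2.5→3]: (22.06+17.99)/2 × 0.5 = 10.0125
  [3→3.5]: (17.99+14.66)/2 × 0.5 = 8.1625
  [3.5→7.5]: (14.66+2.85)/2 × 4 = 35.02
  [7.5→8]: (2.85+2.32)/2 × 0.5 = 1.2925
  [8→8.5]: (2.32+1.89)/2 × 0.5 = 1.0525
  Sum = 119.8225 mcg/mL·hr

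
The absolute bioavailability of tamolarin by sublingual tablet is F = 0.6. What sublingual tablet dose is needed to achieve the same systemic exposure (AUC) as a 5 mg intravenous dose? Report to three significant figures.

D_sublingual = 8.33 mg

For equal systemic exposure: F × D_ev = D_iv
D_ev = D_iv / F = 5 / 0.6 = 8.33333 mg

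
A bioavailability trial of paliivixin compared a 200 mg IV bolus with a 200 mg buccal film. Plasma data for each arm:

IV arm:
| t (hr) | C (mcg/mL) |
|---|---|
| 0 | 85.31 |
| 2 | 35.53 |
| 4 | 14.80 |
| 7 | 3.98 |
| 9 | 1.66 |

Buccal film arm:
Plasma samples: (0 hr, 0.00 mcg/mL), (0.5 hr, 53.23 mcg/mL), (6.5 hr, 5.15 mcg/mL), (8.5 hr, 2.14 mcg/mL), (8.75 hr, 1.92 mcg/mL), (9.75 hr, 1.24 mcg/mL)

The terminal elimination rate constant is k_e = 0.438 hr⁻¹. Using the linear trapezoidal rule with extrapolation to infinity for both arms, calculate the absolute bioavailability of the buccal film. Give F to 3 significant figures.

F = 0.961

Trapezoidal AUC_0→9 (IV):
  [0→2]: (85.31+35.53)/2 × 2 = 120.84
  [2→4]: (35.53+14.80)/2 × 2 = 50.33
  [4→7]: (14.80+3.98)/2 × 3 = 28.17
  [7→9]: (3.98+1.66)/2 × 2 = 5.64
  Sum = 204.98 mcg/mL·hr
IV tail: 1.66/0.438 = 3.790; AUC_iv,0→∞ = 204.98 + 3.790 = 208.77 mcg/mL·hr
Trapezoidal AUC_0→9.75 (buccal film):
  [0→0.5]: (0.00+53.23)/2 × 0.5 = 13.3075
  [0.5→6.5]: (53.23+5.15)/2 × 6 = 175.14
  [6.5→8.5]: (5.15+2.14)/2 × 2 = 7.29
  [8.5→8.75]: (2.14+1.92)/2 × 0.25 = 0.5075
  [8.75→9.75]: (1.92+1.24)/2 × 1 = 1.58
  Sum = 197.825 mcg/mL·hr
buccal film tail: 1.24/0.438 = 2.831; AUC_ev,0→∞ = 197.825 + 2.831 = 200.656 mcg/mL·hr
F = (AUC_ev/D_ev)/(AUC_iv/D_iv) = (200.656/200)/(208.77/200) = 1.00328/1.04385 = 0.9611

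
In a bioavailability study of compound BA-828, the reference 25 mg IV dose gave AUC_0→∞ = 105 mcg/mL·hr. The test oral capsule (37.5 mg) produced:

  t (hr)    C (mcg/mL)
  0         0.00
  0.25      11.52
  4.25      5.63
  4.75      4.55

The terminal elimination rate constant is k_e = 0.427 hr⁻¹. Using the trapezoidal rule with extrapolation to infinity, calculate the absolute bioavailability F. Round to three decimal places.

Trapezoidal AUC_0→4.75 (oral capsule):
  [0→0.25]: (0.00+11.52)/2 × 0.25 = 1.44
  [0.25→4.25]: (11.52+5.63)/2 × 4 = 34.3
  [4.25→4.75]: (5.63+4.55)/2 × 0.5 = 2.545
  Sum = 38.285 mcg/mL·hr
Tail: C_last/k_e = 4.55/0.427 = 10.656
AUC_0→∞ (oral capsule) = 38.285 + 10.656 = 48.941 mcg/mL·hr
F = (AUC_ev/D_ev)/(AUC_iv/D_iv) = (48.941/37.5)/(105/25) = 1.30509/4.2 = 0.3107

F = 0.311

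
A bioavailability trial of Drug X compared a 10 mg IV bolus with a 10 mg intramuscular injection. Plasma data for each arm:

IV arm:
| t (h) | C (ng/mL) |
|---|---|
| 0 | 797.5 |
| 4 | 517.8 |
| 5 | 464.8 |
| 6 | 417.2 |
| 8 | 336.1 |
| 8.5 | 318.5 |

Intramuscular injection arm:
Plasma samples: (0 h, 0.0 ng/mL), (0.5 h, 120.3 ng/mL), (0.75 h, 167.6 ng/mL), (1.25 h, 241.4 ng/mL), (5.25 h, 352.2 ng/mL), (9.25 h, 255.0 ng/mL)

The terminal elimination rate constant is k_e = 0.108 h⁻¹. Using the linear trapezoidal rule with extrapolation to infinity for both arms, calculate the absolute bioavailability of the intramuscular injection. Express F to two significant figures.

F = 0.66

Trapezoidal AUC_0→8.5 (IV):
  [0→4]: (797.5+517.8)/2 × 4 = 2630.6
  [4→5]: (517.8+464.8)/2 × 1 = 491.3
  [5→6]: (464.8+417.2)/2 × 1 = 441.0
  [6→8]: (417.2+336.1)/2 × 2 = 753.3
  [8→8.5]: (336.1+318.5)/2 × 0.5 = 163.65
  Sum = 4479.85 ng/mL·h
IV tail: 318.5/0.108 = 2949.074; AUC_iv,0→∞ = 4479.85 + 2949.074 = 7428.924 ng/mL·h
Trapezoidal AUC_0→9.25 (intramuscular injection):
  [0→0.5]: (0.0+120.3)/2 × 0.5 = 30.075
  [0.5→0.75]: (120.3+167.6)/2 × 0.25 = 35.9875
  [0.75→1.25]: (167.6+241.4)/2 × 0.5 = 102.25
  [1.25→5.25]: (241.4+352.2)/2 × 4 = 1187.2
  [5.25→9.25]: (352.2+255.0)/2 × 4 = 1214.4
  Sum = 2569.9125 ng/mL·h
intramuscular injection tail: 255.0/0.108 = 2361.111; AUC_ev,0→∞ = 2569.9125 + 2361.111 = 4931.0235 ng/mL·h
F = (AUC_ev/D_ev)/(AUC_iv/D_iv) = (4931.0235/10)/(7428.924/10) = 493.10235/742.8924 = 0.6638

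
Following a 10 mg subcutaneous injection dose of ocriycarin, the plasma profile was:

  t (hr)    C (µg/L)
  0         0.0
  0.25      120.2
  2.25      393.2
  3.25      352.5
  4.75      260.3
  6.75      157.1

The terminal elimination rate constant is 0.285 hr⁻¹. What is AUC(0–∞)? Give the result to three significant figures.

AUC = 2330 µg/L·hr

Trapezoidal AUC_0→6.75:
  [0→0.25]: (0.0+120.2)/2 × 0.25 = 15.025
  [0.25→2.25]: (120.2+393.2)/2 × 2 = 513.4
  [2.25→3.25]: (393.2+352.5)/2 × 1 = 372.85
  [3.25→4.75]: (352.5+260.3)/2 × 1.5 = 459.6
  [4.75→6.75]: (260.3+157.1)/2 × 2 = 417.4
  Sum = 1778.275 µg/L·hr
Extrapolated tail: C_last / k_e = 157.1 / 0.285 = 551.228
AUC_0→∞ = 1778.275 + 551.228 = 2329.503 µg/L·hr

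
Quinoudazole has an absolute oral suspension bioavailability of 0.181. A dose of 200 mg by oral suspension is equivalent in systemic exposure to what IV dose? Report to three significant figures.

D_iv = 36.2 mg

Systemic exposure from an extravascular dose = F × D_ev, so the equivalent IV dose is F × D_ev.
D_iv = F × D_ev = 0.181 × 200 = 36.2 mg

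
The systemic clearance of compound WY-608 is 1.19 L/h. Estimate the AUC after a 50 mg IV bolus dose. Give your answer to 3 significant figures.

AUC = 42.0 mg/L·h

AUC_0→∞ = Dose_iv / CL
        = 50 / 1.19 = 42.0168 mg/L·h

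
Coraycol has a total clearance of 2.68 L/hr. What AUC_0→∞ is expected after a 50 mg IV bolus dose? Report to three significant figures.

AUC = 18.7 mg/L·hr

AUC_0→∞ = Dose_iv / CL
        = 50 / 2.68 = 18.6567 mg/L·hr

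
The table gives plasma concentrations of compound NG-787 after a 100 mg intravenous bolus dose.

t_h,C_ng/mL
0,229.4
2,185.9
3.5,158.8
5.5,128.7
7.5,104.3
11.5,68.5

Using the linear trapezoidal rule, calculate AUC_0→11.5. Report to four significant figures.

Trapezoidal AUC_0→11.5:
  [0→2]: (229.4+185.9)/2 × 2 = 415.3
  [2→3.5]: (185.9+158.8)/2 × 1.5 = 258.525
  [3.5→5.5]: (158.8+128.7)/2 × 2 = 287.5
  [5.5→7.5]: (128.7+104.3)/2 × 2 = 233.0
  [7.5→11.5]: (104.3+68.5)/2 × 4 = 345.6
  Sum = 1539.925 ng/mL·h

AUC = 1540 ng/mL·h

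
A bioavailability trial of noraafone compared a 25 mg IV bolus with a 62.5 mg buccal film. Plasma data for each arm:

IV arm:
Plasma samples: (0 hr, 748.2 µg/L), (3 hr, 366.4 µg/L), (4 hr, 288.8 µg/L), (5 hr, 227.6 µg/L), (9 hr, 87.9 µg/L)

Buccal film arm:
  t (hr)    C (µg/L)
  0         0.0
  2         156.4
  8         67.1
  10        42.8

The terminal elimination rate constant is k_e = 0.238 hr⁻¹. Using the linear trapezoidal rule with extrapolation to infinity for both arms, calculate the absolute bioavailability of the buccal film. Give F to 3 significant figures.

F = 0.137

Trapezoidal AUC_0→9 (IV):
  [0→3]: (748.2+366.4)/2 × 3 = 1671.9
  [3→4]: (366.4+288.8)/2 × 1 = 327.6
  [4→5]: (288.8+227.6)/2 × 1 = 258.2
  [5→9]: (227.6+87.9)/2 × 4 = 631.0
  Sum = 2888.7 µg/L·hr
IV tail: 87.9/0.238 = 369.328; AUC_iv,0→∞ = 2888.7 + 369.328 = 3258.028 µg/L·hr
Trapezoidal AUC_0→10 (buccal film):
  [0→2]: (0.0+156.4)/2 × 2 = 156.4
  [2→8]: (156.4+67.1)/2 × 6 = 670.5
  [8→10]: (67.1+42.8)/2 × 2 = 109.9
  Sum = 936.8 µg/L·hr
buccal film tail: 42.8/0.238 = 179.832; AUC_ev,0→∞ = 936.8 + 179.832 = 1116.632 µg/L·hr
F = (AUC_ev/D_ev)/(AUC_iv/D_iv) = (1116.632/62.5)/(3258.028/25) = 17.866112/130.32112 = 0.1371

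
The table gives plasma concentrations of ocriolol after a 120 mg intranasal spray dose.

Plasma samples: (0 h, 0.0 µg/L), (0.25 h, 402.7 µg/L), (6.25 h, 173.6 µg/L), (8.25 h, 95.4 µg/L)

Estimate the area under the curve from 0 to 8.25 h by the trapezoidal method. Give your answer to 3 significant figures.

Trapezoidal AUC_0→8.25:
  [0→0.25]: (0.0+402.7)/2 × 0.25 = 50.3375
  [0.25→6.25]: (402.7+173.6)/2 × 6 = 1728.9
  [6.25→8.25]: (173.6+95.4)/2 × 2 = 269.0
  Sum = 2048.2375 µg/L·h

AUC = 2050 µg/L·h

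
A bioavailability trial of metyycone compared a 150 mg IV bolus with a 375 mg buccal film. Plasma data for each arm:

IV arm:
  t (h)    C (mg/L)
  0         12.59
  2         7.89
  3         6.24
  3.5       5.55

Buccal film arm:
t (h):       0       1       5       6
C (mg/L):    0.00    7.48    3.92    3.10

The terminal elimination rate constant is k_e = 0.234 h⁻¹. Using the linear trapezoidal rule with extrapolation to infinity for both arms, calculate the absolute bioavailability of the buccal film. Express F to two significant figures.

Trapezoidal AUC_0→3.5 (IV):
  [0→2]: (12.59+7.89)/2 × 2 = 20.48
  [2→3]: (7.89+6.24)/2 × 1 = 7.065
  [3→3.5]: (6.24+5.55)/2 × 0.5 = 2.9475
  Sum = 30.4925 mg/L·h
IV tail: 5.55/0.234 = 23.718; AUC_iv,0→∞ = 30.4925 + 23.718 = 54.2105 mg/L·h
Trapezoidal AUC_0→6 (buccal film):
  [0→1]: (0.00+7.48)/2 × 1 = 3.74
  [1→5]: (7.48+3.92)/2 × 4 = 22.8
  [5→6]: (3.92+3.10)/2 × 1 = 3.51
  Sum = 30.05 mg/L·h
buccal film tail: 3.10/0.234 = 13.248; AUC_ev,0→∞ = 30.05 + 13.248 = 43.298 mg/L·h
F = (AUC_ev/D_ev)/(AUC_iv/D_iv) = (43.298/375)/(54.2105/150) = 0.115461/0.361403 = 0.3195

F = 0.32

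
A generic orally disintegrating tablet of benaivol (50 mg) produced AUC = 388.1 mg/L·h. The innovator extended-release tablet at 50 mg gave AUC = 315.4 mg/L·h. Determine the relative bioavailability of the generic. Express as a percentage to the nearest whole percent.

F_rel = (AUC_test/D_test) / (AUC_ref/D_ref)
      = (388.1/50) / (315.4/50)
      = 7.762 / 6.308 = 1.2305 = 123.05%

F_rel = 123%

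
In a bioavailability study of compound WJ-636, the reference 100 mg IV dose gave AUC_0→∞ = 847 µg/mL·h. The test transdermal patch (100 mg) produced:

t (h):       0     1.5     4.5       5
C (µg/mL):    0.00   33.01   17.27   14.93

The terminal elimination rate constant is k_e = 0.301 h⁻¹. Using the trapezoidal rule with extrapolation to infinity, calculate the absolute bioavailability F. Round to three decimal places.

Trapezoidal AUC_0→5 (transdermal patch):
  [0→1.5]: (0.00+33.01)/2 × 1.5 = 24.7575
  [1.5→4.5]: (33.01+17.27)/2 × 3 = 75.42
  [4.5→5]: (17.27+14.93)/2 × 0.5 = 8.05
  Sum = 108.2275 µg/mL·h
Tail: C_last/k_e = 14.93/0.301 = 49.601
AUC_0→∞ (transdermal patch) = 108.2275 + 49.601 = 157.8285 µg/mL·h
F = (AUC_ev/D_ev)/(AUC_iv/D_iv) = (157.8285/100)/(847/100) = 1.578285/8.47 = 0.1863

F = 0.186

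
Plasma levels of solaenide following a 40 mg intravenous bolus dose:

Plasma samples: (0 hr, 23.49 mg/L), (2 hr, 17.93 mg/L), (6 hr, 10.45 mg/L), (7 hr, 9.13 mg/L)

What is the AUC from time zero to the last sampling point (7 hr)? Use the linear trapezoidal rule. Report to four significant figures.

AUC = 108.0 mg/L·hr

Trapezoidal AUC_0→7:
  [0→2]: (23.49+17.93)/2 × 2 = 41.42
  [2→6]: (17.93+10.45)/2 × 4 = 56.76
  [6→7]: (10.45+9.13)/2 × 1 = 9.79
  Sum = 107.97 mg/L·hr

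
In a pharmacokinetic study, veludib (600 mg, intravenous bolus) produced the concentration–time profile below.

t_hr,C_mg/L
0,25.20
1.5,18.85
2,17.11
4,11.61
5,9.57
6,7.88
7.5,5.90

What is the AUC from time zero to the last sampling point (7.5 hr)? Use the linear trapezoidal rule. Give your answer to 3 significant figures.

AUC = 100 mg/L·hr

Trapezoidal AUC_0→7.5:
  [0→1.5]: (25.20+18.85)/2 × 1.5 = 33.0375
  [1.5→2]: (18.85+17.11)/2 × 0.5 = 8.99
  [2→4]: (17.11+11.61)/2 × 2 = 28.72
  [4→5]: (11.61+9.57)/2 × 1 = 10.59
  [5→6]: (9.57+7.88)/2 × 1 = 8.725
  [6→7.5]: (7.88+5.90)/2 × 1.5 = 10.335
  Sum = 100.3975 mg/L·hr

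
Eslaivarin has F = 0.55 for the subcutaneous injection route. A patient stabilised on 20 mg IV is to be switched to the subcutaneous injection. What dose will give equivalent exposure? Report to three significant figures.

D_subcutaneous = 36.4 mg

For equal systemic exposure: F × D_ev = D_iv
D_ev = D_iv / F = 20 / 0.55 = 36.3636 mg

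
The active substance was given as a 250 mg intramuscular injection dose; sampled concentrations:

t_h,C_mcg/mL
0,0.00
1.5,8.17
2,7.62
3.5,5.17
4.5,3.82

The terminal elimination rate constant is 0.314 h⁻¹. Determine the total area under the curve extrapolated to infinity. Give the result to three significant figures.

Trapezoidal AUC_0→4.5:
  [0→1.5]: (0.00+8.17)/2 × 1.5 = 6.1275
  [1.5→2]: (8.17+7.62)/2 × 0.5 = 3.9475
  [2→3.5]: (7.62+5.17)/2 × 1.5 = 9.5925
  [3.5→4.5]: (5.17+3.82)/2 × 1 = 4.495
  Sum = 24.1625 mcg/mL·h
Extrapolated tail: C_last / k_e = 3.82 / 0.314 = 12.166
AUC_0→∞ = 24.1625 + 12.166 = 36.3285 mcg/mL·h

AUC = 36.3 mcg/mL·h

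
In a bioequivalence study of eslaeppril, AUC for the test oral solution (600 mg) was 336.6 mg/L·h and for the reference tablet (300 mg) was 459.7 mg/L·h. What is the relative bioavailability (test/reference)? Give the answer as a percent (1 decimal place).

F_rel = (AUC_test/D_test) / (AUC_ref/D_ref)
      = (336.6/600) / (459.7/300)
      = 0.561 / 1.53233 = 0.3661 = 36.61%

F_rel = 36.6%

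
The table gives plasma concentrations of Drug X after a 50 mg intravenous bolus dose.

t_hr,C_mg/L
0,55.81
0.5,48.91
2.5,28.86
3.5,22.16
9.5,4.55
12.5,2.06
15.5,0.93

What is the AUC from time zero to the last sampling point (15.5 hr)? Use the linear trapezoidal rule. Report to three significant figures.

AUC = 224 mg/L·hr

Trapezoidal AUC_0→15.5:
  [0→0.5]: (55.81+48.91)/2 × 0.5 = 26.18
  [0.5→2.5]: (48.91+28.86)/2 × 2 = 77.77
  [2.5→3.5]: (28.86+22.16)/2 × 1 = 25.51
  [3.5→9.5]: (22.16+4.55)/2 × 6 = 80.13
  [9.5→12.5]: (4.55+2.06)/2 × 3 = 9.915
  [12.5→15.5]: (2.06+0.93)/2 × 3 = 4.485
  Sum = 223.99 mg/L·hr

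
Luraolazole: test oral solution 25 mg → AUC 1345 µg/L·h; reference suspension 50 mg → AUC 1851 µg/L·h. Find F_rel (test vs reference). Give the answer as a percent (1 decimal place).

F_rel = 145.3%

F_rel = (AUC_test/D_test) / (AUC_ref/D_ref)
      = (1345/25) / (1851/50)
      = 53.8 / 37.02 = 1.4533 = 145.33%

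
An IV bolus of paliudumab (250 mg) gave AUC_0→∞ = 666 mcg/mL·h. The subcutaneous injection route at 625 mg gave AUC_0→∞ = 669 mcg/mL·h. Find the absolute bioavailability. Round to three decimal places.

F = 0.402

F = (AUC_ev / D_ev) / (AUC_iv / D_iv)
  = (669/625) / (666/250)
  = 1.0704 / 2.664 = 0.4018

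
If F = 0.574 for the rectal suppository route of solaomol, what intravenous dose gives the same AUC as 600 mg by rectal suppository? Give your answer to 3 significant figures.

D_iv = 344 mg

Systemic exposure from an extravascular dose = F × D_ev, so the equivalent IV dose is F × D_ev.
D_iv = F × D_ev = 0.574 × 600 = 344.4 mg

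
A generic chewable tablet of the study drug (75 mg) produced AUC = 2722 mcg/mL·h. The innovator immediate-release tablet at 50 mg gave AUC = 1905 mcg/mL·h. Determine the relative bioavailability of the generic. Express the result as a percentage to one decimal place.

F_rel = (AUC_test/D_test) / (AUC_ref/D_ref)
      = (2722/75) / (1905/50)
      = 36.2933 / 38.1 = 0.9526 = 95.26%

F_rel = 95.3%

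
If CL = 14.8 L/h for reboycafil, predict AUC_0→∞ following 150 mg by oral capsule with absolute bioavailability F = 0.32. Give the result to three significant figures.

AUC_0→∞ = F × Dose / CL
        = 0.32 × 150 / 14.8 = 3.24324 mg/L·h

AUC = 3.24 mg/L·h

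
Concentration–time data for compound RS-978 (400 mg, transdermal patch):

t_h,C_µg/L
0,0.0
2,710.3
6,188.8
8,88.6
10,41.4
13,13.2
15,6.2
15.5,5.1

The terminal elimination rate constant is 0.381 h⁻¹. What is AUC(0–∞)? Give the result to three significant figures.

Trapezoidal AUC_0→15.5:
  [0→2]: (0.0+710.3)/2 × 2 = 710.3
  [2→6]: (710.3+188.8)/2 × 4 = 1798.2
  [6→8]: (188.8+88.6)/2 × 2 = 277.4
  [8→10]: (88.6+41.4)/2 × 2 = 130.0
  [10→13]: (41.4+13.2)/2 × 3 = 81.9
  [13→15]: (13.2+6.2)/2 × 2 = 19.4
  [15→15.5]: (6.2+5.1)/2 × 0.5 = 2.825
  Sum = 3020.025 µg/L·h
Extrapolated tail: C_last / k_e = 5.1 / 0.381 = 13.386
AUC_0→∞ = 3020.025 + 13.386 = 3033.411 µg/L·h

AUC = 3030 µg/L·h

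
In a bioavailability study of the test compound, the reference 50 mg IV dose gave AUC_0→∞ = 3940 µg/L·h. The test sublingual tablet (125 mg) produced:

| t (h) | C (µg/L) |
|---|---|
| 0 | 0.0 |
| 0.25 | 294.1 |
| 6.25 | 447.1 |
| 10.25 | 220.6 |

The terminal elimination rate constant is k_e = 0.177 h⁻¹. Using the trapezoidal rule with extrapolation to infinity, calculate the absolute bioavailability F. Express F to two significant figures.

F = 0.49

Trapezoidal AUC_0→10.25 (sublingual tablet):
  [0→0.25]: (0.0+294.1)/2 × 0.25 = 36.7625
  [0.25→6.25]: (294.1+447.1)/2 × 6 = 2223.6
  [6.25→10.25]: (447.1+220.6)/2 × 4 = 1335.4
  Sum = 3595.7625 µg/L·h
Tail: C_last/k_e = 220.6/0.177 = 1246.328
AUC_0→∞ (sublingual tablet) = 3595.7625 + 1246.328 = 4842.0905 µg/L·h
F = (AUC_ev/D_ev)/(AUC_iv/D_iv) = (4842.0905/125)/(3940/50) = 38.736724/78.8 = 0.4916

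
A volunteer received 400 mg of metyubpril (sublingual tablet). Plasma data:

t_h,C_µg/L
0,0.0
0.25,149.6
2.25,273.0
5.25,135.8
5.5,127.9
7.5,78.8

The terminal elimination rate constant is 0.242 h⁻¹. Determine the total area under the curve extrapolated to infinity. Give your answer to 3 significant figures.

Trapezoidal AUC_0→7.5:
  [0→0.25]: (0.0+149.6)/2 × 0.25 = 18.7
  [0.25→2.25]: (149.6+273.0)/2 × 2 = 422.6
  [2.25→5.25]: (273.0+135.8)/2 × 3 = 613.2
  [5.25→5.5]: (135.8+127.9)/2 × 0.25 = 32.9625
  [5.5→7.5]: (127.9+78.8)/2 × 2 = 206.7
  Sum = 1294.1625 µg/L·h
Extrapolated tail: C_last / k_e = 78.8 / 0.242 = 325.620
AUC_0→∞ = 1294.1625 + 325.620 = 1619.7825 µg/L·h

AUC = 1620 µg/L·h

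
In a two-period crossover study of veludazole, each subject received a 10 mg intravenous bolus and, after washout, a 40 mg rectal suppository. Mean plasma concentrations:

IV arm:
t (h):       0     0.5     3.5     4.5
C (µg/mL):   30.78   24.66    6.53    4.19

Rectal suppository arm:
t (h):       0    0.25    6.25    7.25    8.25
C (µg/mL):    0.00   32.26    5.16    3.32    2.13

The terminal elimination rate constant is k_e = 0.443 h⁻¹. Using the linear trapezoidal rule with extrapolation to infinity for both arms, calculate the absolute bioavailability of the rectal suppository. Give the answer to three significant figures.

F = 0.424

Trapezoidal AUC_0→4.5 (IV):
  [0→0.5]: (30.78+24.66)/2 × 0.5 = 13.86
  [0.5→3.5]: (24.66+6.53)/2 × 3 = 46.785
  [3.5→4.5]: (6.53+4.19)/2 × 1 = 5.36
  Sum = 66.005 µg/mL·h
IV tail: 4.19/0.443 = 9.458; AUC_iv,0→∞ = 66.005 + 9.458 = 75.463 µg/mL·h
Trapezoidal AUC_0→8.25 (rectal suppository):
  [0→0.25]: (0.00+32.26)/2 × 0.25 = 4.0325
  [0.25→6.25]: (32.26+5.16)/2 × 6 = 112.26
  [6.25→7.25]: (5.16+3.32)/2 × 1 = 4.24
  [7.25→8.25]: (3.32+2.13)/2 × 1 = 2.725
  Sum = 123.2575 µg/mL·h
rectal suppository tail: 2.13/0.443 = 4.808; AUC_ev,0→∞ = 123.2575 + 4.808 = 128.0655 µg/mL·h
F = (AUC_ev/D_ev)/(AUC_iv/D_iv) = (128.0655/40)/(75.463/10) = 3.2016375/7.5463 = 0.4243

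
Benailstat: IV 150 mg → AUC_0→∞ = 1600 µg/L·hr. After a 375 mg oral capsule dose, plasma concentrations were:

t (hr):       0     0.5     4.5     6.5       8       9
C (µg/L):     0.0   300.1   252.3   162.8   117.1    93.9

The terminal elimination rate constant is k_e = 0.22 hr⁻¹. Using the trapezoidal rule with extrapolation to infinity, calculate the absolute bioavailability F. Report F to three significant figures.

F = 0.584

Trapezoidal AUC_0→9 (oral capsule):
  [0→0.5]: (0.0+300.1)/2 × 0.5 = 75.025
  [0.5→4.5]: (300.1+252.3)/2 × 4 = 1104.8
  [4.5→6.5]: (252.3+162.8)/2 × 2 = 415.1
  [6.5→8]: (162.8+117.1)/2 × 1.5 = 209.925
  [8→9]: (117.1+93.9)/2 × 1 = 105.5
  Sum = 1910.35 µg/L·hr
Tail: C_last/k_e = 93.9/0.22 = 426.818
AUC_0→∞ (oral capsule) = 1910.35 + 426.818 = 2337.168 µg/L·hr
F = (AUC_ev/D_ev)/(AUC_iv/D_iv) = (2337.168/375)/(1600/150) = 6.232448/10.6667 = 0.5843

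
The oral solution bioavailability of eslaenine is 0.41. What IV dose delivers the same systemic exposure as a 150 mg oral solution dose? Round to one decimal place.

Systemic exposure from an extravascular dose = F × D_ev, so the equivalent IV dose is F × D_ev.
D_iv = F × D_ev = 0.41 × 150 = 61.5 mg

D_iv = 61.5 mg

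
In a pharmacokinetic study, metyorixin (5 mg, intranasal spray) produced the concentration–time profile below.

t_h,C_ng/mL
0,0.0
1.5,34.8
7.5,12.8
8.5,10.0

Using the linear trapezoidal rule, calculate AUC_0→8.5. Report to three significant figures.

AUC = 180 ng/mL·h

Trapezoidal AUC_0→8.5:
  [0→1.5]: (0.0+34.8)/2 × 1.5 = 26.1
  [1.5→7.5]: (34.8+12.8)/2 × 6 = 142.8
  [7.5→8.5]: (12.8+10.0)/2 × 1 = 11.4
  Sum = 180.3 ng/mL·h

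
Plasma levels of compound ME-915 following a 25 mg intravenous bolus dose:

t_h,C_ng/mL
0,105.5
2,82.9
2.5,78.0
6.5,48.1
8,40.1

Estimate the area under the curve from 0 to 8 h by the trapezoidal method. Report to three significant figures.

AUC = 547 ng/mL·h

Trapezoidal AUC_0→8:
  [0→2]: (105.5+82.9)/2 × 2 = 188.4
  [2→2.5]: (82.9+78.0)/2 × 0.5 = 40.225
  [2.5→6.5]: (78.0+48.1)/2 × 4 = 252.2
  [6.5→8]: (48.1+40.1)/2 × 1.5 = 66.15
  Sum = 546.975 ng/mL·h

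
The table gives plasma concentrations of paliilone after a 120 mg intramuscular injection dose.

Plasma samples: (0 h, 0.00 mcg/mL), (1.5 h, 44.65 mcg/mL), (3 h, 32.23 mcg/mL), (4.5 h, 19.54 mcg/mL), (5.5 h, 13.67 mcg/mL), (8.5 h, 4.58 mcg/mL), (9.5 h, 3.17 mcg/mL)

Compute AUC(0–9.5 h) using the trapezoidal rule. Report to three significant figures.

Trapezoidal AUC_0→9.5:
  [0→1.5]: (0.00+44.65)/2 × 1.5 = 33.4875
  [1.5→3]: (44.65+32.23)/2 × 1.5 = 57.66
  [3→4.5]: (32.23+19.54)/2 × 1.5 = 38.8275
  [4.5→5.5]: (19.54+13.67)/2 × 1 = 16.605
  [5.5→8.5]: (13.67+4.58)/2 × 3 = 27.375
  [8.5→9.5]: (4.58+3.17)/2 × 1 = 3.875
  Sum = 177.83 mcg/mL·h

AUC = 178 mcg/mL·h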